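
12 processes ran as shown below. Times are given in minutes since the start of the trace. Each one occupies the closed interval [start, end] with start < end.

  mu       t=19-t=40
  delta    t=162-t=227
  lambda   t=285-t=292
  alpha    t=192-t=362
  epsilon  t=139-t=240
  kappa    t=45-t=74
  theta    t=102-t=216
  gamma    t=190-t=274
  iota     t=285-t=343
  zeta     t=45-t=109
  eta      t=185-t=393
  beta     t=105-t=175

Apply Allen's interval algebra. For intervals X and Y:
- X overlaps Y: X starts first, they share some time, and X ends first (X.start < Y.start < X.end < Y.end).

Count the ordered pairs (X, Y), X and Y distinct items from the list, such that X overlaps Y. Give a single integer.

Checking all 132 ordered pairs for relation 'overlaps'; matching pairs in alphabetical order:
(beta, delta): beta overlaps delta ✓
(beta, epsilon): beta overlaps epsilon ✓
(delta, alpha): delta overlaps alpha ✓
(delta, eta): delta overlaps eta ✓
(delta, gamma): delta overlaps gamma ✓
(epsilon, alpha): epsilon overlaps alpha ✓
(epsilon, eta): epsilon overlaps eta ✓
(epsilon, gamma): epsilon overlaps gamma ✓
(gamma, alpha): gamma overlaps alpha ✓
(theta, alpha): theta overlaps alpha ✓
(theta, delta): theta overlaps delta ✓
(theta, epsilon): theta overlaps epsilon ✓
(theta, eta): theta overlaps eta ✓
(theta, gamma): theta overlaps gamma ✓
(zeta, beta): zeta overlaps beta ✓
(zeta, theta): zeta overlaps theta ✓
Count: 16.

16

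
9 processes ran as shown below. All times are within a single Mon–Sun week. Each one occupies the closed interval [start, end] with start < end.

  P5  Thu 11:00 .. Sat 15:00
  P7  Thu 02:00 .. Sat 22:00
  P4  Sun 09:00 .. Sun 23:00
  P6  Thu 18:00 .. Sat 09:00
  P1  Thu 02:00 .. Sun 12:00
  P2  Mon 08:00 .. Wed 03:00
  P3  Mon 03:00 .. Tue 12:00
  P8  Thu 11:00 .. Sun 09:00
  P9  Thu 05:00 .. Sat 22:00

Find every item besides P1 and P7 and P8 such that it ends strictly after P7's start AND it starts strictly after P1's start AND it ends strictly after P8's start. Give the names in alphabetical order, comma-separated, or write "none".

P4, P5, P6, P9

Conditions: its end is strictly after P7's start (X.end > Thu 02:00) AND its start is strictly after P1's start (X.start > Thu 02:00) AND its end is strictly after P8's start (X.end > Thu 11:00).
P2: end Wed 03:00 > Thu 02:00? ✗; start Mon 08:00 > Thu 02:00? ✗; end Wed 03:00 > Thu 11:00? ✗ → no.
P3: end Tue 12:00 > Thu 02:00? ✗; start Mon 03:00 > Thu 02:00? ✗; end Tue 12:00 > Thu 11:00? ✗ → no.
P4: end Sun 23:00 > Thu 02:00? ✓; start Sun 09:00 > Thu 02:00? ✓; end Sun 23:00 > Thu 11:00? ✓ → yes.
P5: end Sat 15:00 > Thu 02:00? ✓; start Thu 11:00 > Thu 02:00? ✓; end Sat 15:00 > Thu 11:00? ✓ → yes.
P6: end Sat 09:00 > Thu 02:00? ✓; start Thu 18:00 > Thu 02:00? ✓; end Sat 09:00 > Thu 11:00? ✓ → yes.
P9: end Sat 22:00 > Thu 02:00? ✓; start Thu 05:00 > Thu 02:00? ✓; end Sat 22:00 > Thu 11:00? ✓ → yes.
Result: P4, P5, P6, P9.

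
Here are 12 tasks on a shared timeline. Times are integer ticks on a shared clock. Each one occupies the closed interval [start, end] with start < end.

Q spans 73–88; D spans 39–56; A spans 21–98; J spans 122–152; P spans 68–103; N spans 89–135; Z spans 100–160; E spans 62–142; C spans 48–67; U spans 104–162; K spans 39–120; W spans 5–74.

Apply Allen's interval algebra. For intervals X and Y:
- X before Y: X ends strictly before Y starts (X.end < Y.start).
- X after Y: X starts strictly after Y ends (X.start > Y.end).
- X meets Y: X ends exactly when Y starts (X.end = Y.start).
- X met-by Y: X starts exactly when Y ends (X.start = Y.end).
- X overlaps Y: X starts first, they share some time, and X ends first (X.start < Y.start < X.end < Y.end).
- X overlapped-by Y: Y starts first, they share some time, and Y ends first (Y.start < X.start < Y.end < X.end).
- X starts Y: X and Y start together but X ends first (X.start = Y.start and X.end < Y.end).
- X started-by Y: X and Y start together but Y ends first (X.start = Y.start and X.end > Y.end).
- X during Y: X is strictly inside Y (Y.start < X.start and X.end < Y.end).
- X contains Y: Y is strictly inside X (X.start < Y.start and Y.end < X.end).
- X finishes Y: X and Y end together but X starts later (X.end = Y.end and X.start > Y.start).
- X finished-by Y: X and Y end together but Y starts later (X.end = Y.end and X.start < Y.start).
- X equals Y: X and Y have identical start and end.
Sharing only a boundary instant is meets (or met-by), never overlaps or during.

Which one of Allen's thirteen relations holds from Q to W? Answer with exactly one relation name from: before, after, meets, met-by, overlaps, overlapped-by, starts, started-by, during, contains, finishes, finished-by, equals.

Q = [73, 88]; W = [5, 74].
Compare endpoints: Q.start > W.start, Q.start < W.end, Q.end > W.start, Q.end > W.end.
That pattern is 'overlapped-by'.

overlapped-by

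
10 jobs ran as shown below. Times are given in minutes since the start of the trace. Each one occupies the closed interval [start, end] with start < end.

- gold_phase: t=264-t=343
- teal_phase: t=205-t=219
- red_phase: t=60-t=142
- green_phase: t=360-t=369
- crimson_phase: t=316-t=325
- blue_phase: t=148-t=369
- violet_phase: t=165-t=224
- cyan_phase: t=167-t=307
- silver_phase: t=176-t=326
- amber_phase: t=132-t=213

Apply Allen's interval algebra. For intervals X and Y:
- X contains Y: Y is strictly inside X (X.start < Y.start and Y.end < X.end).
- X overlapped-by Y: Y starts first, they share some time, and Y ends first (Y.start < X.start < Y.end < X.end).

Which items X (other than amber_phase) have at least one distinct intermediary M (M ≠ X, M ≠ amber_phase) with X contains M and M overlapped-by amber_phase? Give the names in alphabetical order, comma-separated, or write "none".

blue_phase, cyan_phase, silver_phase, violet_phase

Target amber_phase = [t=132, t=213].
Intermediaries M with M overlapped-by amber_phase: blue_phase, cyan_phase, silver_phase, teal_phase, violet_phase.
Via blue_phase — items with X contains blue_phase: none.
Via cyan_phase — items with X contains cyan_phase: blue_phase.
Via silver_phase — items with X contains silver_phase: blue_phase.
Via teal_phase — items with X contains teal_phase: blue_phase, cyan_phase, silver_phase, violet_phase.
Via violet_phase — items with X contains violet_phase: blue_phase.
Union: blue_phase, cyan_phase, silver_phase, violet_phase.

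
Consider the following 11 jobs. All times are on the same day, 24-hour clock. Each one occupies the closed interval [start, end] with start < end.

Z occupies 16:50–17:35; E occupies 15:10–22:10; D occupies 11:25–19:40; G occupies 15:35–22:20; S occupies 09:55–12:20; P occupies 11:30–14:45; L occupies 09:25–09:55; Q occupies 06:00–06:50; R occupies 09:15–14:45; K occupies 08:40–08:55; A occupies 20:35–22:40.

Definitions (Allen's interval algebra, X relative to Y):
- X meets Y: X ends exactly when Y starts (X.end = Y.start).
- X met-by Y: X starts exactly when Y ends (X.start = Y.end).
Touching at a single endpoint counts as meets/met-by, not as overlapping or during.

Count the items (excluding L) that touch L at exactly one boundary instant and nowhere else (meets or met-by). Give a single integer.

1

Target L = [09:25, 09:55].
A [20:35, 22:40] → after → no.
D [11:25, 19:40] → after → no.
E [15:10, 22:10] → after → no.
G [15:35, 22:20] → after → no.
K [08:40, 08:55] → before → no.
P [11:30, 14:45] → after → no.
Q [06:00, 06:50] → before → no.
R [09:15, 14:45] → contains → no.
S [09:55, 12:20] → met-by → counts.
Z [16:50, 17:35] → after → no.
Total: 1.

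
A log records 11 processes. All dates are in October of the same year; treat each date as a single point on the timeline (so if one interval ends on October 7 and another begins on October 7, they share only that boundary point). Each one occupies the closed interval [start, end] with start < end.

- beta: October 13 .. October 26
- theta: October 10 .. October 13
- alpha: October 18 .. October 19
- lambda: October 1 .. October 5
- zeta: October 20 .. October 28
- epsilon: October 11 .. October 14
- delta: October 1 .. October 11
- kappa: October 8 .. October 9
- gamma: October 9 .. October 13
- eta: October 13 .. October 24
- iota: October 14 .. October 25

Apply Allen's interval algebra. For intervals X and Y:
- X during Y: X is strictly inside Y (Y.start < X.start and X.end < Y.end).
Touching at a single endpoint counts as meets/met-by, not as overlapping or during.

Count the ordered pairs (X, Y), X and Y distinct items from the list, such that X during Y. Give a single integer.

Checking all 110 ordered pairs for relation 'during'; matching pairs in alphabetical order:
(alpha, beta): alpha during beta ✓
(alpha, eta): alpha during eta ✓
(alpha, iota): alpha during iota ✓
(iota, beta): iota during beta ✓
(kappa, delta): kappa during delta ✓
Count: 5.

5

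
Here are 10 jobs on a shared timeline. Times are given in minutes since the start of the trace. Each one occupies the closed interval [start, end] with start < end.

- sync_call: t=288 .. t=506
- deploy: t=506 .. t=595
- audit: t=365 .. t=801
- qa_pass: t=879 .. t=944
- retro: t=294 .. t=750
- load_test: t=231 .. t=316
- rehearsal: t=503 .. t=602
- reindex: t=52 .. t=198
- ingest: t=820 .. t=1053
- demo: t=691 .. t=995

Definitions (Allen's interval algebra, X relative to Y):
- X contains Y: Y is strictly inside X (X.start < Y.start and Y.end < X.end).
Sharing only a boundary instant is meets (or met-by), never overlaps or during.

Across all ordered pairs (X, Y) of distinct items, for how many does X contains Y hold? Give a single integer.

Checking all 90 ordered pairs for relation 'contains'; matching pairs in alphabetical order:
(audit, deploy): audit contains deploy ✓
(audit, rehearsal): audit contains rehearsal ✓
(demo, qa_pass): demo contains qa_pass ✓
(ingest, qa_pass): ingest contains qa_pass ✓
(rehearsal, deploy): rehearsal contains deploy ✓
(retro, deploy): retro contains deploy ✓
(retro, rehearsal): retro contains rehearsal ✓
Count: 7.

7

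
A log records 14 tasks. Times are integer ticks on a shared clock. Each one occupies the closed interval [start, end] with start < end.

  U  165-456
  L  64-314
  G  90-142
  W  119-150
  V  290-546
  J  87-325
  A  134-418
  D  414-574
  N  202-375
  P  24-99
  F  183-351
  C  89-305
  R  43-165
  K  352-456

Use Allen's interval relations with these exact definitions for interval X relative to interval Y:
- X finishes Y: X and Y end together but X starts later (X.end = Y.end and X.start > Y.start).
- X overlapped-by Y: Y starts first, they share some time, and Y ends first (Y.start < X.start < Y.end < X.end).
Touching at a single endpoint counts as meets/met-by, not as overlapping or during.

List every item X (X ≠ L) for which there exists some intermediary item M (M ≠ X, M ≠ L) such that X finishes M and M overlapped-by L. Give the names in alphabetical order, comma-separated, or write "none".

Target L = [64, 314].
Intermediaries M with M overlapped-by L: A, F, J, N, U, V.
Via A — items with X finishes A: none.
Via F — items with X finishes F: none.
Via J — items with X finishes J: none.
Via N — items with X finishes N: none.
Via U — items with X finishes U: K.
Via V — items with X finishes V: none.
Union: K.

K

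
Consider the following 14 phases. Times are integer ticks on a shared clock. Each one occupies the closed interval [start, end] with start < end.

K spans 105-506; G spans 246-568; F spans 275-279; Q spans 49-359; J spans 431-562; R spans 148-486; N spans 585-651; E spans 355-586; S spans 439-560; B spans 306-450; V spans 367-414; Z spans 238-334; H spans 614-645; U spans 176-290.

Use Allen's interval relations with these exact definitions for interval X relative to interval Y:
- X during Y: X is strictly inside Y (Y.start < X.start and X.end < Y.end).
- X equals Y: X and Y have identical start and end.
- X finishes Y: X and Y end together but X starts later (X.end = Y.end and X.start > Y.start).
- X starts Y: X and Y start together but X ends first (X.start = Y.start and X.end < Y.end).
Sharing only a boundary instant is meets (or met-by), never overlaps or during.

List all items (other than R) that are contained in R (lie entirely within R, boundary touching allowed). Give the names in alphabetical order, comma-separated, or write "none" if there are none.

Target R = [148, 486].
B [306, 450] → during → yes.
E [355, 586] → overlapped-by → no.
F [275, 279] → during → yes.
G [246, 568] → overlapped-by → no.
H [614, 645] → after → no.
J [431, 562] → overlapped-by → no.
K [105, 506] → contains → no.
N [585, 651] → after → no.
Q [49, 359] → overlaps → no.
S [439, 560] → overlapped-by → no.
U [176, 290] → during → yes.
V [367, 414] → during → yes.
Z [238, 334] → during → yes.
Result: B, F, U, V, Z.

B, F, U, V, Z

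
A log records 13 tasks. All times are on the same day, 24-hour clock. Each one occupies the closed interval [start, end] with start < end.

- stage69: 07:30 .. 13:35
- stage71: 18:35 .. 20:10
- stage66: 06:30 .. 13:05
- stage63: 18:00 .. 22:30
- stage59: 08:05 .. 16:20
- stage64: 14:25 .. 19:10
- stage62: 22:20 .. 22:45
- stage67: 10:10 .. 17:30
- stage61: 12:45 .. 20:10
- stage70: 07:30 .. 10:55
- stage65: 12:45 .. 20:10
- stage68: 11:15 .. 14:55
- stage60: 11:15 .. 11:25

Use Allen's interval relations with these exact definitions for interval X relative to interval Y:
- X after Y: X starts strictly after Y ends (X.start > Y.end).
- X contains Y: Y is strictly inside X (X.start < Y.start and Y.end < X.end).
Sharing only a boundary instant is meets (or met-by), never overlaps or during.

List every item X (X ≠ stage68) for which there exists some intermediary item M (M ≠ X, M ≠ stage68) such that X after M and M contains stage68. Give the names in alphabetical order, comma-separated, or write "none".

stage62, stage63, stage71

Target stage68 = [11:15, 14:55].
Intermediaries M with M contains stage68: stage59, stage67.
Via stage59 — items with X after stage59: stage62, stage63, stage71.
Via stage67 — items with X after stage67: stage62, stage63, stage71.
Union: stage62, stage63, stage71.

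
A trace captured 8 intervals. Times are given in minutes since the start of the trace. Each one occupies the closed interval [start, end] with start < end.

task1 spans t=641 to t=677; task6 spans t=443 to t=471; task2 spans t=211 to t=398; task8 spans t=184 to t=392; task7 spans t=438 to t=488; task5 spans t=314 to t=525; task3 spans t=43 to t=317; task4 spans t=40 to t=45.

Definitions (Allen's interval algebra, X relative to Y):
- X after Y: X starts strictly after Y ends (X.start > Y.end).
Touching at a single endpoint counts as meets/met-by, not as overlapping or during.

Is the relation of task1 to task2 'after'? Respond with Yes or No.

Yes

task1 = [t=641, t=677], task2 = [t=211, t=398].
Actual relation of task1 to task2: after.
Asked whether 'after' holds → Yes.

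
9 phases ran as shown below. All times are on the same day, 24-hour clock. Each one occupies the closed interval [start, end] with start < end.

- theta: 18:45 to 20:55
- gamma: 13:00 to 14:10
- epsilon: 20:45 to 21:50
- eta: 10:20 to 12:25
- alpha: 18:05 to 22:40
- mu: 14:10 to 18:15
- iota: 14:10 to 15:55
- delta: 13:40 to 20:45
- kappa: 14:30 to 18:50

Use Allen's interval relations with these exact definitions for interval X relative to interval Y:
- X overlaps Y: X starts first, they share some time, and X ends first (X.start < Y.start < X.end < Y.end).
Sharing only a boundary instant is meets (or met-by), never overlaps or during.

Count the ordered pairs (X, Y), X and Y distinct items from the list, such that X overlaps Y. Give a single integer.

9

Checking all 72 ordered pairs for relation 'overlaps'; matching pairs in alphabetical order:
(delta, alpha): delta overlaps alpha ✓
(delta, theta): delta overlaps theta ✓
(gamma, delta): gamma overlaps delta ✓
(iota, kappa): iota overlaps kappa ✓
(kappa, alpha): kappa overlaps alpha ✓
(kappa, theta): kappa overlaps theta ✓
(mu, alpha): mu overlaps alpha ✓
(mu, kappa): mu overlaps kappa ✓
(theta, epsilon): theta overlaps epsilon ✓
Count: 9.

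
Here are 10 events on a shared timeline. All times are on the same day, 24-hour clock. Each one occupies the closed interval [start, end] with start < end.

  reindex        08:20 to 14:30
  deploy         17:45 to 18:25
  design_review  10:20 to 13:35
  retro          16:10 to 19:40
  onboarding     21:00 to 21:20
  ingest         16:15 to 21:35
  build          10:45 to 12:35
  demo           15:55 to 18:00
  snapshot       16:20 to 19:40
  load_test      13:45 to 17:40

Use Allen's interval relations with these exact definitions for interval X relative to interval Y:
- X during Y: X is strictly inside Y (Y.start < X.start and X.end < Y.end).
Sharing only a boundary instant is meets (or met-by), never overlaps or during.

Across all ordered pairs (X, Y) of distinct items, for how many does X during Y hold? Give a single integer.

8

Checking all 90 ordered pairs for relation 'during'; matching pairs in alphabetical order:
(build, design_review): build during design_review ✓
(build, reindex): build during reindex ✓
(deploy, ingest): deploy during ingest ✓
(deploy, retro): deploy during retro ✓
(deploy, snapshot): deploy during snapshot ✓
(design_review, reindex): design_review during reindex ✓
(onboarding, ingest): onboarding during ingest ✓
(snapshot, ingest): snapshot during ingest ✓
Count: 8.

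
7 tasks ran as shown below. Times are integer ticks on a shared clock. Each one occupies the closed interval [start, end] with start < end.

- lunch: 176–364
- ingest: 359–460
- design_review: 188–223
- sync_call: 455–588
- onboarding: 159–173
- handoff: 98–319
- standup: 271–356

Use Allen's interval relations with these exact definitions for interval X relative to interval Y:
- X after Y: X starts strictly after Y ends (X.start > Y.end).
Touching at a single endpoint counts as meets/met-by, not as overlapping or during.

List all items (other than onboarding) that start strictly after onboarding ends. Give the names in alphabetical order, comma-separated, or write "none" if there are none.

design_review, ingest, lunch, standup, sync_call

Target onboarding = [159, 173].
design_review [188, 223] → after → yes.
handoff [98, 319] → contains → no.
ingest [359, 460] → after → yes.
lunch [176, 364] → after → yes.
standup [271, 356] → after → yes.
sync_call [455, 588] → after → yes.
Result: design_review, ingest, lunch, standup, sync_call.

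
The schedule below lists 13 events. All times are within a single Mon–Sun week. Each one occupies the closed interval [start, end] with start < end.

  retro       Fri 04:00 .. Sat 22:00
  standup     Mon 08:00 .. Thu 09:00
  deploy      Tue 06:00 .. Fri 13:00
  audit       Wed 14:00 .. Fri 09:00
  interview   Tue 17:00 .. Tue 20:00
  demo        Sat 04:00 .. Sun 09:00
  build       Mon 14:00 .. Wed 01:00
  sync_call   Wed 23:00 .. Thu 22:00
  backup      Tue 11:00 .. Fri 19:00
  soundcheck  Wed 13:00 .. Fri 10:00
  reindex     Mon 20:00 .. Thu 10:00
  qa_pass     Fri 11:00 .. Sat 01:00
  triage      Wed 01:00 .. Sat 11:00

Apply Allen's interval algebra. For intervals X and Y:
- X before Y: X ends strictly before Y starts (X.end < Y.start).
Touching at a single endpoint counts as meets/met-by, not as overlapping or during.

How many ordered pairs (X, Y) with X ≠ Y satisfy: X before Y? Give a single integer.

Checking all 156 ordered pairs for relation 'before'; matching pairs in alphabetical order:
(audit, demo): audit before demo ✓
(audit, qa_pass): audit before qa_pass ✓
(backup, demo): backup before demo ✓
(build, audit): build before audit ✓
(build, demo): build before demo ✓
(build, qa_pass): build before qa_pass ✓
(build, retro): build before retro ✓
(build, soundcheck): build before soundcheck ✓
(build, sync_call): build before sync_call ✓
(deploy, demo): deploy before demo ✓
(interview, audit): interview before audit ✓
(interview, demo): interview before demo ✓
(interview, qa_pass): interview before qa_pass ✓
(interview, retro): interview before retro ✓
(interview, soundcheck): interview before soundcheck ✓
(interview, sync_call): interview before sync_call ✓
(interview, triage): interview before triage ✓
(qa_pass, demo): qa_pass before demo ✓
(reindex, demo): reindex before demo ✓
(reindex, qa_pass): reindex before qa_pass ✓
(reindex, retro): reindex before retro ✓
(soundcheck, demo): soundcheck before demo ✓
(soundcheck, qa_pass): soundcheck before qa_pass ✓
(standup, demo): standup before demo ✓
... plus 5 further pairs not listed.
Count: 29.

29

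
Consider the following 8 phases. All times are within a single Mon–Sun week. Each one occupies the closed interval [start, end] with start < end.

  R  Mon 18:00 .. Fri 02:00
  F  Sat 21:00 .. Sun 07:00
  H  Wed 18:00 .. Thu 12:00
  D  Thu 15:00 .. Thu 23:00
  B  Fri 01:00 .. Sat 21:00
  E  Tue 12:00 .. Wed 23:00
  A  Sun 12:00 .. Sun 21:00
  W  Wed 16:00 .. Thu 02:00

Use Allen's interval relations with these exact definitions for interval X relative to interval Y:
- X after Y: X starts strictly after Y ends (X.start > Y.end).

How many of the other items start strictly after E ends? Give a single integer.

4

Target E = [Tue 12:00, Wed 23:00].
A [Sun 12:00, Sun 21:00] → after → counts.
B [Fri 01:00, Sat 21:00] → after → counts.
D [Thu 15:00, Thu 23:00] → after → counts.
F [Sat 21:00, Sun 07:00] → after → counts.
H [Wed 18:00, Thu 12:00] → overlapped-by → no.
R [Mon 18:00, Fri 02:00] → contains → no.
W [Wed 16:00, Thu 02:00] → overlapped-by → no.
Total: 4.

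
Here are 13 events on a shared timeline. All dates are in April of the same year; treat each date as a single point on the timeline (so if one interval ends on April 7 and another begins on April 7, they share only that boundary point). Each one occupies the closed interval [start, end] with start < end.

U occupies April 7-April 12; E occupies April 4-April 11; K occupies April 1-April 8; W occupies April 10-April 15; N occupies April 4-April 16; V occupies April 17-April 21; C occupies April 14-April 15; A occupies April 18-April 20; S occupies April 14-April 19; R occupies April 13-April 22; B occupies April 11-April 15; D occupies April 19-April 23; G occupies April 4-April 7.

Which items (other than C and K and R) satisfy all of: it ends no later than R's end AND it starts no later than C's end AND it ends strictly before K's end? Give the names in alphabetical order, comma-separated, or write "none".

Conditions: its end is no later than R's end (X.end <= April 22) AND its start is no later than C's end (X.start <= April 15) AND its end is strictly before K's end (X.end < April 8).
A: end April 20 <= April 22? ✓; start April 18 <= April 15? ✗; end April 20 < April 8? ✗ → no.
B: end April 15 <= April 22? ✓; start April 11 <= April 15? ✓; end April 15 < April 8? ✗ → no.
D: end April 23 <= April 22? ✗; start April 19 <= April 15? ✗; end April 23 < April 8? ✗ → no.
E: end April 11 <= April 22? ✓; start April 4 <= April 15? ✓; end April 11 < April 8? ✗ → no.
G: end April 7 <= April 22? ✓; start April 4 <= April 15? ✓; end April 7 < April 8? ✓ → yes.
N: end April 16 <= April 22? ✓; start April 4 <= April 15? ✓; end April 16 < April 8? ✗ → no.
S: end April 19 <= April 22? ✓; start April 14 <= April 15? ✓; end April 19 < April 8? ✗ → no.
U: end April 12 <= April 22? ✓; start April 7 <= April 15? ✓; end April 12 < April 8? ✗ → no.
V: end April 21 <= April 22? ✓; start April 17 <= April 15? ✗; end April 21 < April 8? ✗ → no.
W: end April 15 <= April 22? ✓; start April 10 <= April 15? ✓; end April 15 < April 8? ✗ → no.
Result: G.

G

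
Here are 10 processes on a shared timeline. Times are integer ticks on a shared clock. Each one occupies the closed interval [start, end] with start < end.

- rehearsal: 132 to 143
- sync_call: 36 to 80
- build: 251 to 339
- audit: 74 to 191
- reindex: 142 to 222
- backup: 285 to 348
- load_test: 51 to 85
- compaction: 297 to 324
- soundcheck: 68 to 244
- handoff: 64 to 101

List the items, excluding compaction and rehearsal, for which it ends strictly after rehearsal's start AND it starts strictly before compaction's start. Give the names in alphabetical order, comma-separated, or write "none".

Conditions: its end is strictly after rehearsal's start (X.end > 132) AND its start is strictly before compaction's start (X.start < 297).
audit: end 191 > 132? ✓; start 74 < 297? ✓ → yes.
backup: end 348 > 132? ✓; start 285 < 297? ✓ → yes.
build: end 339 > 132? ✓; start 251 < 297? ✓ → yes.
handoff: end 101 > 132? ✗; start 64 < 297? ✓ → no.
load_test: end 85 > 132? ✗; start 51 < 297? ✓ → no.
reindex: end 222 > 132? ✓; start 142 < 297? ✓ → yes.
soundcheck: end 244 > 132? ✓; start 68 < 297? ✓ → yes.
sync_call: end 80 > 132? ✗; start 36 < 297? ✓ → no.
Result: audit, backup, build, reindex, soundcheck.

audit, backup, build, reindex, soundcheck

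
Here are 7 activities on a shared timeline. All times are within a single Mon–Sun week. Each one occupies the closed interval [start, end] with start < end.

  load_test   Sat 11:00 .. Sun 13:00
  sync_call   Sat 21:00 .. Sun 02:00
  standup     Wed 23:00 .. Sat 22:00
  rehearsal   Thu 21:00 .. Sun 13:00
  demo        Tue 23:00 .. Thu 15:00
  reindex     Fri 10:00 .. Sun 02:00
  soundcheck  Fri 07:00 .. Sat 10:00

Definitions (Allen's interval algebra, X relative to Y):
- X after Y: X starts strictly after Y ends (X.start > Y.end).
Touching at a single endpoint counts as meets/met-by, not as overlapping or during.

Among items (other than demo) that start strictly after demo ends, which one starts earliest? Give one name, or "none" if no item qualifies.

Target demo = [Tue 23:00, Thu 15:00].
load_test [Sat 11:00, Sun 13:00] → after → candidate.
rehearsal [Thu 21:00, Sun 13:00] → after → candidate.
reindex [Fri 10:00, Sun 02:00] → after → candidate.
soundcheck [Fri 07:00, Sat 10:00] → after → candidate.
standup [Wed 23:00, Sat 22:00] → overlapped-by → excluded.
sync_call [Sat 21:00, Sun 02:00] → after → candidate.
Among candidates, earliest start is Thu 21:00 → rehearsal.

rehearsal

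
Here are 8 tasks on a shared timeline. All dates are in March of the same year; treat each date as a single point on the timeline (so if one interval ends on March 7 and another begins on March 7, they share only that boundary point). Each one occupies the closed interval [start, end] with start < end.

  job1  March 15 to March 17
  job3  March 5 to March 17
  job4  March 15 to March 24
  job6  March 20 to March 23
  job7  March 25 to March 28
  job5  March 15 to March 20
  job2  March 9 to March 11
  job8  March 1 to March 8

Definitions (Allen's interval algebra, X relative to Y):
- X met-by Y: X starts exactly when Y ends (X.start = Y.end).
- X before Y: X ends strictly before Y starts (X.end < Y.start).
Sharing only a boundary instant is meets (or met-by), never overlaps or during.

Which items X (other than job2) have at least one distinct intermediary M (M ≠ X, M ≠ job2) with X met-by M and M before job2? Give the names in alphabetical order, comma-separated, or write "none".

none

Target job2 = [March 9, March 11].
Intermediaries M with M before job2: job8.
Via job8 — items with X met-by job8: none.
Union: none.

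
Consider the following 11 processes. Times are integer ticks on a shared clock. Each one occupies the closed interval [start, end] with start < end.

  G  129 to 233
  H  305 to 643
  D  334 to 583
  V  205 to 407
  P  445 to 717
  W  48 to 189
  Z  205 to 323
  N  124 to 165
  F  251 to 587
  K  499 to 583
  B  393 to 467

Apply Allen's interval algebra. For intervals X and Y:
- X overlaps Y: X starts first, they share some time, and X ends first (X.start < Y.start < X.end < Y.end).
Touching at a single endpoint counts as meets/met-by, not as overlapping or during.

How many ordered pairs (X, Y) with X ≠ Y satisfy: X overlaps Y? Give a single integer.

Checking all 110 ordered pairs for relation 'overlaps'; matching pairs in alphabetical order:
(B, P): B overlaps P ✓
(D, P): D overlaps P ✓
(F, H): F overlaps H ✓
(F, P): F overlaps P ✓
(G, V): G overlaps V ✓
(G, Z): G overlaps Z ✓
(H, P): H overlaps P ✓
(N, G): N overlaps G ✓
(V, B): V overlaps B ✓
(V, D): V overlaps D ✓
(V, F): V overlaps F ✓
(V, H): V overlaps H ✓
(W, G): W overlaps G ✓
(Z, F): Z overlaps F ✓
(Z, H): Z overlaps H ✓
Count: 15.

15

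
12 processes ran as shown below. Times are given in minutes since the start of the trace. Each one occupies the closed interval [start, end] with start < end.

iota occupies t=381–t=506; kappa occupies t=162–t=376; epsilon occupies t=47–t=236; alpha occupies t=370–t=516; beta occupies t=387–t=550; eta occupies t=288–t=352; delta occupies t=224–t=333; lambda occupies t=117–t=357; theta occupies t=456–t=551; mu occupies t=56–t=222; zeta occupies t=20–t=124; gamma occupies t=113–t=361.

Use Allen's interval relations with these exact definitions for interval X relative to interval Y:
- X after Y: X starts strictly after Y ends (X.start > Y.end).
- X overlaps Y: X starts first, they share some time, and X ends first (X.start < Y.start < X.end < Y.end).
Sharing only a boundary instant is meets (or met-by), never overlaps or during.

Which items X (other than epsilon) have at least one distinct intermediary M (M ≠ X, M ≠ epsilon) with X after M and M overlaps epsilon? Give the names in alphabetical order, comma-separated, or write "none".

alpha, beta, delta, eta, iota, kappa, theta

Target epsilon = [t=47, t=236].
Intermediaries M with M overlaps epsilon: zeta.
Via zeta — items with X after zeta: alpha, beta, delta, eta, iota, kappa, theta.
Union: alpha, beta, delta, eta, iota, kappa, theta.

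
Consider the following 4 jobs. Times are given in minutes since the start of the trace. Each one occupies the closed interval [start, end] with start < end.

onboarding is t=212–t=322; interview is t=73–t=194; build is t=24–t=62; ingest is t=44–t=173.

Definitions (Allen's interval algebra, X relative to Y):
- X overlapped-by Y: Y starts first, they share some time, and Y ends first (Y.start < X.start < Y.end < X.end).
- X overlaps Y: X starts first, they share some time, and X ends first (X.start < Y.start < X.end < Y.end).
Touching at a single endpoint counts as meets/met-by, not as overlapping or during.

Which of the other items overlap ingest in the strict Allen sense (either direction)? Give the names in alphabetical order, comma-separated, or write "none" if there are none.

build, interview

Target ingest = [t=44, t=173].
build [t=24, t=62] → overlaps → yes.
interview [t=73, t=194] → overlapped-by → yes.
onboarding [t=212, t=322] → after → no.
Result: build, interview.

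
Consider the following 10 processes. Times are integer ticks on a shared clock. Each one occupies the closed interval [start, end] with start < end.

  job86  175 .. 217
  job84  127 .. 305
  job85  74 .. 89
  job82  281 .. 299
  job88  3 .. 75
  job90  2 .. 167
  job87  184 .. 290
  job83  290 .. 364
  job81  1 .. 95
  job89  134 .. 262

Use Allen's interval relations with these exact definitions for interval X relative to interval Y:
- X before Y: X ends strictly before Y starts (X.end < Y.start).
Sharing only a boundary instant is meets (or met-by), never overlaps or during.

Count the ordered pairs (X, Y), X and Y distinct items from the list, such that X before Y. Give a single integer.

26

Checking all 90 ordered pairs for relation 'before'; matching pairs in alphabetical order:
(job81, job82): job81 before job82 ✓
(job81, job83): job81 before job83 ✓
(job81, job84): job81 before job84 ✓
(job81, job86): job81 before job86 ✓
(job81, job87): job81 before job87 ✓
(job81, job89): job81 before job89 ✓
(job85, job82): job85 before job82 ✓
(job85, job83): job85 before job83 ✓
(job85, job84): job85 before job84 ✓
(job85, job86): job85 before job86 ✓
(job85, job87): job85 before job87 ✓
(job85, job89): job85 before job89 ✓
(job86, job82): job86 before job82 ✓
(job86, job83): job86 before job83 ✓
(job88, job82): job88 before job82 ✓
(job88, job83): job88 before job83 ✓
(job88, job84): job88 before job84 ✓
(job88, job86): job88 before job86 ✓
(job88, job87): job88 before job87 ✓
(job88, job89): job88 before job89 ✓
(job89, job82): job89 before job82 ✓
(job89, job83): job89 before job83 ✓
(job90, job82): job90 before job82 ✓
(job90, job83): job90 before job83 ✓
... plus 2 further pairs not listed.
Count: 26.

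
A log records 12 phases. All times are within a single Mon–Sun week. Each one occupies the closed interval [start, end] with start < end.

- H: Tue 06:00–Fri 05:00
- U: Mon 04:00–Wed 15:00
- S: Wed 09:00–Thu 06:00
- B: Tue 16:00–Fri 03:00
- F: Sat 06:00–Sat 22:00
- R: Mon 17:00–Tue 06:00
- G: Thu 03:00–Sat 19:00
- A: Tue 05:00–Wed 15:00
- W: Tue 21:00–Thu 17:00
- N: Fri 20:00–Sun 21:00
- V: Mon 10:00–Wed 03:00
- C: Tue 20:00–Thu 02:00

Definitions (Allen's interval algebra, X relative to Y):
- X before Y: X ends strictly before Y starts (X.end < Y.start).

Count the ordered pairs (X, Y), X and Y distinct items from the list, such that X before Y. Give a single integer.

Checking all 132 ordered pairs for relation 'before'; matching pairs in alphabetical order:
(A, F): A before F ✓
(A, G): A before G ✓
(A, N): A before N ✓
(B, F): B before F ✓
(B, N): B before N ✓
(C, F): C before F ✓
(C, G): C before G ✓
(C, N): C before N ✓
(H, F): H before F ✓
(H, N): H before N ✓
(R, B): R before B ✓
(R, C): R before C ✓
(R, F): R before F ✓
(R, G): R before G ✓
(R, N): R before N ✓
(R, S): R before S ✓
(R, W): R before W ✓
(S, F): S before F ✓
(S, N): S before N ✓
(U, F): U before F ✓
(U, G): U before G ✓
(U, N): U before N ✓
(V, F): V before F ✓
(V, G): V before G ✓
... plus 4 further pairs not listed.
Count: 28.

28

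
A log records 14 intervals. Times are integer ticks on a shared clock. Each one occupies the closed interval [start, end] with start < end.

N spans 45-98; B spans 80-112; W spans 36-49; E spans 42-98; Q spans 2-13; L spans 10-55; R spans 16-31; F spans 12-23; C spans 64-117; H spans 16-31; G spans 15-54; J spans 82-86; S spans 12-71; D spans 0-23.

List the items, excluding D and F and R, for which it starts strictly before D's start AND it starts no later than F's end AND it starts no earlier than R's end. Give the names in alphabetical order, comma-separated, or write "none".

Conditions: its start is strictly before D's start (X.start < 0) AND its start is no later than F's end (X.start <= 23) AND its start is no earlier than R's end (X.start >= 31).
B: start 80 < 0? ✗; start 80 <= 23? ✗; start 80 >= 31? ✓ → no.
C: start 64 < 0? ✗; start 64 <= 23? ✗; start 64 >= 31? ✓ → no.
E: start 42 < 0? ✗; start 42 <= 23? ✗; start 42 >= 31? ✓ → no.
G: start 15 < 0? ✗; start 15 <= 23? ✓; start 15 >= 31? ✗ → no.
H: start 16 < 0? ✗; start 16 <= 23? ✓; start 16 >= 31? ✗ → no.
J: start 82 < 0? ✗; start 82 <= 23? ✗; start 82 >= 31? ✓ → no.
L: start 10 < 0? ✗; start 10 <= 23? ✓; start 10 >= 31? ✗ → no.
N: start 45 < 0? ✗; start 45 <= 23? ✗; start 45 >= 31? ✓ → no.
Q: start 2 < 0? ✗; start 2 <= 23? ✓; start 2 >= 31? ✗ → no.
S: start 12 < 0? ✗; start 12 <= 23? ✓; start 12 >= 31? ✗ → no.
W: start 36 < 0? ✗; start 36 <= 23? ✗; start 36 >= 31? ✓ → no.
Result: none.

none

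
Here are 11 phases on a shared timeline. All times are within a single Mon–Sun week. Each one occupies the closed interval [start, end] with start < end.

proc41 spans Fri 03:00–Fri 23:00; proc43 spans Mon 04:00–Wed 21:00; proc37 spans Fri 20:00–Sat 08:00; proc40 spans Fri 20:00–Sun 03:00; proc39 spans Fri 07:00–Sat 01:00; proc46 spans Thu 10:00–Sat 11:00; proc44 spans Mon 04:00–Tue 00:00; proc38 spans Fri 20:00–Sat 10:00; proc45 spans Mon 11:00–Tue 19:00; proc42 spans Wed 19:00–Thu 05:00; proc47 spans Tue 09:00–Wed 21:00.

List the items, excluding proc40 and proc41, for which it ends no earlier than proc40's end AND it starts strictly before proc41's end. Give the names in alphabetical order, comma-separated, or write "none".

none

Conditions: its end is no earlier than proc40's end (X.end >= Sun 03:00) AND its start is strictly before proc41's end (X.start < Fri 23:00).
proc37: end Sat 08:00 >= Sun 03:00? ✗; start Fri 20:00 < Fri 23:00? ✓ → no.
proc38: end Sat 10:00 >= Sun 03:00? ✗; start Fri 20:00 < Fri 23:00? ✓ → no.
proc39: end Sat 01:00 >= Sun 03:00? ✗; start Fri 07:00 < Fri 23:00? ✓ → no.
proc42: end Thu 05:00 >= Sun 03:00? ✗; start Wed 19:00 < Fri 23:00? ✓ → no.
proc43: end Wed 21:00 >= Sun 03:00? ✗; start Mon 04:00 < Fri 23:00? ✓ → no.
proc44: end Tue 00:00 >= Sun 03:00? ✗; start Mon 04:00 < Fri 23:00? ✓ → no.
proc45: end Tue 19:00 >= Sun 03:00? ✗; start Mon 11:00 < Fri 23:00? ✓ → no.
proc46: end Sat 11:00 >= Sun 03:00? ✗; start Thu 10:00 < Fri 23:00? ✓ → no.
proc47: end Wed 21:00 >= Sun 03:00? ✗; start Tue 09:00 < Fri 23:00? ✓ → no.
Result: none.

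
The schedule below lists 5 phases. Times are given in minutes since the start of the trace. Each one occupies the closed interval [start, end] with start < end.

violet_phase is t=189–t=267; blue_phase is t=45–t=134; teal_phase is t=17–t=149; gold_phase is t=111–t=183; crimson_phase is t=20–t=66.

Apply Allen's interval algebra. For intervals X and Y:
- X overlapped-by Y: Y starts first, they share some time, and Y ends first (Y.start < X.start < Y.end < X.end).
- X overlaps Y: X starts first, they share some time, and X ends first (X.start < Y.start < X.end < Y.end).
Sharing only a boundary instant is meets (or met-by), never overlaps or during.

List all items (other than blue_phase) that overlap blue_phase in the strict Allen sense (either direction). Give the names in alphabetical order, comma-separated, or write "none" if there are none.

crimson_phase, gold_phase

Target blue_phase = [t=45, t=134].
crimson_phase [t=20, t=66] → overlaps → yes.
gold_phase [t=111, t=183] → overlapped-by → yes.
teal_phase [t=17, t=149] → contains → no.
violet_phase [t=189, t=267] → after → no.
Result: crimson_phase, gold_phase.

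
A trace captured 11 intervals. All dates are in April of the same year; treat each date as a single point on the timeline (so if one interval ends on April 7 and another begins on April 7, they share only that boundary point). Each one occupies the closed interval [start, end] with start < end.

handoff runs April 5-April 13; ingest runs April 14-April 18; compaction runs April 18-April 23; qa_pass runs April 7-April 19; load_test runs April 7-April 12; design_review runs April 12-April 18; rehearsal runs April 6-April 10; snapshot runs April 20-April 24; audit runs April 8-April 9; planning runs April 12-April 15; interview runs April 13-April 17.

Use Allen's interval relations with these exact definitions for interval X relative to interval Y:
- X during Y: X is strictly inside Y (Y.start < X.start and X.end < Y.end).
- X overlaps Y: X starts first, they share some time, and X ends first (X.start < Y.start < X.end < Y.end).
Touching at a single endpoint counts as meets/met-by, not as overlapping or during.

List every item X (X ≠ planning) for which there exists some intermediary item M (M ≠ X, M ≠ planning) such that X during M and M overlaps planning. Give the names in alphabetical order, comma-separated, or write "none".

audit, load_test, rehearsal

Target planning = [April 12, April 15].
Intermediaries M with M overlaps planning: handoff.
Via handoff — items with X during handoff: audit, load_test, rehearsal.
Union: audit, load_test, rehearsal.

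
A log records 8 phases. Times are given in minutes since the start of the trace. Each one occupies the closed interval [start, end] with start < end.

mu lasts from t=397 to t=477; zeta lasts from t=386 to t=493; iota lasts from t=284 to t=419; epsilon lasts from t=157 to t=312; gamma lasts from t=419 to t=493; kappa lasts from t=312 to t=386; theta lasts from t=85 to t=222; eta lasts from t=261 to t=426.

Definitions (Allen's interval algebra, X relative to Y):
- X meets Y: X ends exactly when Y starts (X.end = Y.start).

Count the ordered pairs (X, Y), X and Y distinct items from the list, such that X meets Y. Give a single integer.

Checking all 56 ordered pairs for relation 'meets'; matching pairs in alphabetical order:
(epsilon, kappa): epsilon meets kappa ✓
(iota, gamma): iota meets gamma ✓
(kappa, zeta): kappa meets zeta ✓
Count: 3.

3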